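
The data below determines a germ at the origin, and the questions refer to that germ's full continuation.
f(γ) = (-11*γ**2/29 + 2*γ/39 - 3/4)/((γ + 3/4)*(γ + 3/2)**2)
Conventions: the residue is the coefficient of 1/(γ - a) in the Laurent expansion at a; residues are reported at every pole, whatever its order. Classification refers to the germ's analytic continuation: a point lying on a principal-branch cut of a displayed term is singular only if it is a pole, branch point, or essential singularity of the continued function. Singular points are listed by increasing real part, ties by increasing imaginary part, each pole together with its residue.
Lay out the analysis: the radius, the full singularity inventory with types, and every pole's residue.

Radius of convergence at 0: 3/4.
At -3/2: a pole of order 2; residue 164/117.
At -3/4: a pole of order 1; residue -6043/3393.

Denominator factor (γ + 3/4): pole of order 1 at -3/4, modulus 3/4.
Denominator factor (γ + 3/2)^2: pole of order 2 at -3/2, modulus 3/2.
The radius of convergence is the smallest modulus among the singular points: 3/4.
At the order-2 pole -3/2 set g(γ) = (γ - (-3/2))^2*f(γ) = (-11*γ**2/29 + 2*γ/39 - 3/4)/(γ + 3/4).
Order-2 pole: residue = g'(a); g'(-3/2) = 164/117, so the residue is 164/117.
At the order-1 pole -3/4 set g(γ) = (γ - (-3/4))*f(γ) = (-11*γ**2/29 + 2*γ/39 - 3/4)/(γ + 3/2)**2.
Simple pole: residue = g(a) at a = -3/4, which is -6043/3393.
List the singular points by increasing real part (a conjugate pair: the negative imaginary part first).


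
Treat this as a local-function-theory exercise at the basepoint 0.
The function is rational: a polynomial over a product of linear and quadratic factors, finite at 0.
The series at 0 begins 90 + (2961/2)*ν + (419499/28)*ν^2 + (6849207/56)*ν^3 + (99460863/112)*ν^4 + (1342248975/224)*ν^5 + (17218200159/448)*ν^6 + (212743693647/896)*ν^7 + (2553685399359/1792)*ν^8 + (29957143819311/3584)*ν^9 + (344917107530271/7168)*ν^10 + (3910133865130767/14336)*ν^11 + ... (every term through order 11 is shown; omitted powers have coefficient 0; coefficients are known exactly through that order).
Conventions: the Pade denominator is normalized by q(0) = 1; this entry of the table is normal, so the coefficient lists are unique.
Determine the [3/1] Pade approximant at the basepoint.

Taylor coefficients needed (read off): a_0 = 90, a_1 = 2961/2, a_2 = 419499/28, a_3 = 6849207/56, a_4 = 99460863/112.
Write the denominator as Q(ν) = 1 + q1*ν. Requiring Q*f - P = O(ν^5) with deg P <= 3 kills the coefficients of ν^4..ν^4 in Q*f:
  ν^4: a_4 + q1*a_3 = 0, i.e. 99460863/112 + (6849207/56)*q1 = 0.
Solving this linear system: q1 = -11051207/1522046.
The numerator is Q*f truncated at degree 3: P0 = a_0 = 90; P1 = a_1 + q1*a_0 = 1258780473/1522046; P2 = a_2 + q1*a_1 = 22547504997/5327161; P3 = a_3 + q1*a_2 = 20586920481/1522046.

The Pade approximant has numerator coefficients [90, 1258780473/1522046, 22547504997/5327161, 20586920481/1522046]; denominator coefficients [1, -11051207/1522046].


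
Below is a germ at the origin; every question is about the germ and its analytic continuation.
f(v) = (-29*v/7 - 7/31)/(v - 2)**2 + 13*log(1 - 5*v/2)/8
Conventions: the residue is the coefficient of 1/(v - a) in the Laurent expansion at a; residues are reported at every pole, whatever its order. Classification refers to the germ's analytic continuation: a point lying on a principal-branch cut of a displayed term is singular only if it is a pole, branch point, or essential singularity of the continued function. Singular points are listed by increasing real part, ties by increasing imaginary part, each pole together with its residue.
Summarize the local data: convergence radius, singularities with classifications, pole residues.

Radius of convergence at 0: 2/5.
At 2/5: a logarithmic branch point.
At 2: a pole of order 2; residue -29/7.

Denominator factor (v - 2)^2: pole of order 2 at 2, modulus 2.
Branch term (13/8)*log(1 - v/(2/5)): its argument vanishes at v = 2/5, a logarithmic branch point, modulus 2/5.
The radius of convergence is the smallest modulus among the singular points: 2/5.
The branch term is analytic at 2 and contributes nothing to the residue; only the rational part matters.
At the order-2 pole 2 set g(v) = (v - (2))^2*(rational part) = -29*v/7 - 7/31.
Order-2 pole: residue = g'(a); g'(2) = -29/7, so the residue is -29/7.
List the singular points by increasing real part (a conjugate pair: the negative imaginary part first).


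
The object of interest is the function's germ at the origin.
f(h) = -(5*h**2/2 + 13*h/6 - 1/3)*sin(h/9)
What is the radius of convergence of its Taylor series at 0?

The radius of convergence is infinite.

The factor -sin(h/9) is entire and contributes no finite singular point.
The polynomial part has no poles.
No finite singular points: the Taylor series at 0 converges everywhere.


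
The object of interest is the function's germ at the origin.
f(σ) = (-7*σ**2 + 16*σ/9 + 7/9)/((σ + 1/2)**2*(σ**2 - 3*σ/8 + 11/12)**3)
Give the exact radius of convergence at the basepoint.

The radius of convergence is 1/2.

Denominator factor (σ**2 - 3*σ/8 + 11/12)^3: discriminant -677/192, complex-conjugate roots (3/16) + ((1/48)*sqrt(2031))*i and (3/16) - ((1/48)*sqrt(2031))*i; poles of order 3, moduli (1/6)*sqrt(33) and (1/6)*sqrt(33).
Denominator factor (σ + 1/2)^2: pole of order 2 at -1/2, modulus 1/2.
The radius of convergence is the smallest modulus among the singular points: 1/2.


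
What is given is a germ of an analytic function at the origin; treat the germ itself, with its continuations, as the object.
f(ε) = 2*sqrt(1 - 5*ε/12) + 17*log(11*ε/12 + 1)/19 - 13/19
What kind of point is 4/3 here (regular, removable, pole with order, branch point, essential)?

The point is a regular point.

There is no denominator, hence no pole anywhere.
Branch term sqrt(1 - ε/(12/5)): argument at 4/3 is 4/9, nonzero, so 4/3 is not its branch point (a point on a principal cut is still regular for the continued germ).
Branch term log(1 - ε/(-12/11)): argument at 4/3 is 20/9, nonzero, so 4/3 is not its branch point (a point on a principal cut is still regular for the continued germ).
So the germ continues analytically to 4/3.


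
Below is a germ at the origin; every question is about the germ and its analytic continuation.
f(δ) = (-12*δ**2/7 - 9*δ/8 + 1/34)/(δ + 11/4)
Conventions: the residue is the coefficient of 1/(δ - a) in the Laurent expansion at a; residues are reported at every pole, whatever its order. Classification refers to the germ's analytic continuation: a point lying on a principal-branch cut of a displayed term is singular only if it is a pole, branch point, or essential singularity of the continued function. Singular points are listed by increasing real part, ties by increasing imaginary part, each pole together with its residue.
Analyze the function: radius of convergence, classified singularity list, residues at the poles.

Denominator factor (δ + 11/4): pole of order 1 at -11/4, modulus 11/4.
The radius of convergence is the smallest modulus among the singular points: 11/4.
At the order-1 pole -11/4 set g(δ) = (δ - (-11/4))*f(δ) = -12*δ**2/7 - 9*δ/8 + 1/34.
Simple pole: residue = g(a) at a = -11/4, which is -37475/3808.

Radius of convergence at 0: 11/4.
At -11/4: a pole of order 1; residue -37475/3808.


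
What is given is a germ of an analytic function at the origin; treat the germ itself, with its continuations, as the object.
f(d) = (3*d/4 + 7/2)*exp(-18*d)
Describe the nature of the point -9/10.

The point is a regular point.

There is no denominator, hence no pole anywhere.
The factor exp(-18*d) is entire.
So the germ continues analytically to -9/10.


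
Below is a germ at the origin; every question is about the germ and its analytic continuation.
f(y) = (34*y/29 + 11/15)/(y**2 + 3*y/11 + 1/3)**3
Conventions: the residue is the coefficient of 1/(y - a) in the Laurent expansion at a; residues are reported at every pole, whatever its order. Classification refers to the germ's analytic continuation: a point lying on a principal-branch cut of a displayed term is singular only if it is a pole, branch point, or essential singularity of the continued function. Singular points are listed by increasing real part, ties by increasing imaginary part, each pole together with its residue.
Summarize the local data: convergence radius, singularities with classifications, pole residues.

Radius of convergence at 0: (1/3)*sqrt(3).
At (-3/22) - ((1/66)*sqrt(1371))*i: a pole of order 3; residue ((723148272/13839378985)*sqrt(1371))*i.
At (-3/22) + ((1/66)*sqrt(1371))*i: a pole of order 3; residue -((723148272/13839378985)*sqrt(1371))*i.

Denominator factor (y**2 + 3*y/11 + 1/3)^3: discriminant -457/363, complex-conjugate roots (-3/22) + ((1/66)*sqrt(1371))*i and (-3/22) - ((1/66)*sqrt(1371))*i; poles of order 3, moduli (1/3)*sqrt(3) and (1/3)*sqrt(3).
The radius of convergence is the smallest modulus among the singular points: (1/3)*sqrt(3).
The factor y**2 + 3*y/11 + 1/3 splits as (y - a)(y - a') with a = (-3/22) - ((1/66)*sqrt(1371))*i, a' = (-3/22) + ((1/66)*sqrt(1371))*i. At the order-3 pole a set g(y) = (y - a)^3*f(y) = [34*y/29 + 11/15] / (y - a')^3.
Order-3 pole: residue = g''(a)/2; g''((-3/22) - ((1/66)*sqrt(1371))*i) = ((1446296544/13839378985)*sqrt(1371))*i, so the residue is ((723148272/13839378985)*sqrt(1371))*i.
The factor y**2 + 3*y/11 + 1/3 splits as (y - a)(y - a') with a = (-3/22) + ((1/66)*sqrt(1371))*i, a' = (-3/22) - ((1/66)*sqrt(1371))*i. At the order-3 pole a set g(y) = (y - a)^3*f(y) = [34*y/29 + 11/15] / (y - a')^3.
Order-3 pole: residue = g''(a)/2; g''((-3/22) + ((1/66)*sqrt(1371))*i) = -((1446296544/13839378985)*sqrt(1371))*i, so the residue is -((723148272/13839378985)*sqrt(1371))*i.
List the singular points by increasing real part (a conjugate pair: the negative imaginary part first).


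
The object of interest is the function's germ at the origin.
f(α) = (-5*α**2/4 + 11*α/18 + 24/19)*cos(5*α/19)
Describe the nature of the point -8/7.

The point is a regular point.

There is no denominator, hence no pole anywhere.
The factor cos(5*α/19) is entire.
So the germ continues analytically to -8/7.


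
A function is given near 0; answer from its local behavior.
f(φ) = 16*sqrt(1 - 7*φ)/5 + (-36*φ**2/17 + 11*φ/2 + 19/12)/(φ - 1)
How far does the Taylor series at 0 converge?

Denominator factor (φ - 1): pole of order 1 at 1, modulus 1.
Branch term (16/5)*sqrt(1 - φ/(1/7)): its argument vanishes at φ = 1/7, a square-root branch point, modulus 1/7.
The radius of convergence is the smallest modulus among the singular points: 1/7.

The radius of convergence is 1/7.


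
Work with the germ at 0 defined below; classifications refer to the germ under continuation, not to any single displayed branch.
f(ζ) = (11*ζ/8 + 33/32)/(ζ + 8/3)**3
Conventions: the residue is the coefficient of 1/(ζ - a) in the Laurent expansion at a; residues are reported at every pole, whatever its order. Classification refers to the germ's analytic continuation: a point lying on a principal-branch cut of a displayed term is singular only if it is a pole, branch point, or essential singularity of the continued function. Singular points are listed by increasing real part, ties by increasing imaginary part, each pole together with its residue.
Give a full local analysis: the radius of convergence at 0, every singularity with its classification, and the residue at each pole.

Radius of convergence at 0: 8/3.
At -8/3: a pole of order 3; residue 0.

Denominator factor (ζ + 8/3)^3: pole of order 3 at -8/3, modulus 8/3.
The radius of convergence is the smallest modulus among the singular points: 8/3.
At the order-3 pole -8/3 set g(ζ) = (ζ - (-8/3))^3*f(ζ) = 11*ζ/8 + 33/32.
Order-3 pole: residue = g''(a)/2; g''(-8/3) = 0, so the residue is 0.


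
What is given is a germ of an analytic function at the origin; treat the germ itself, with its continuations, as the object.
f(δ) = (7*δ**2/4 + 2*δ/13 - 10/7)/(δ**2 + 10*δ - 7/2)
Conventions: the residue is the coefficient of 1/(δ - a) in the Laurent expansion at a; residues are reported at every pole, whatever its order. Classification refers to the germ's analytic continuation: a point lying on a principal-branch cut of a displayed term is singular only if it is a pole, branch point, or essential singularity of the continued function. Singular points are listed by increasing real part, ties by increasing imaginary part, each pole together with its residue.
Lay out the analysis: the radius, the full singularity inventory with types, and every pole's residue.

Denominator factor (δ**2 + 10*δ - 7/2): discriminant 114, real irrational roots -5 + (1/2)*sqrt(114) and -5 - (1/2)*sqrt(114); poles of order 1, moduli -5 + (1/2)*sqrt(114) and 5 + (1/2)*sqrt(114).
The radius of convergence is the smallest modulus among the singular points: -5 + (1/2)*sqrt(114).
The factor δ**2 + 10*δ - 7/2 splits as (δ - a)(δ - a') with a = -5 - (1/2)*sqrt(114), a' = -5 + (1/2)*sqrt(114). At the order-1 pole a set g(δ) = (δ - a)*f(δ) = [7*δ**2/4 + 2*δ/13 - 10/7] / (δ - a').
Simple pole: residue = g(a) at a = -5 - (1/2)*sqrt(114), which is -451/52 - (66559/82992)*sqrt(114).
The factor δ**2 + 10*δ - 7/2 splits as (δ - a)(δ - a') with a = -5 + (1/2)*sqrt(114), a' = -5 - (1/2)*sqrt(114). At the order-1 pole a set g(δ) = (δ - a)*f(δ) = [7*δ**2/4 + 2*δ/13 - 10/7] / (δ - a').
Simple pole: residue = g(a) at a = -5 + (1/2)*sqrt(114), which is -451/52 + (66559/82992)*sqrt(114).
List the singular points by increasing real part (a conjugate pair: the negative imaginary part first).

Radius of convergence at 0: -5 + (1/2)*sqrt(114).
At -5 - (1/2)*sqrt(114): a pole of order 1; residue -451/52 - (66559/82992)*sqrt(114).
At -5 + (1/2)*sqrt(114): a pole of order 1; residue -451/52 + (66559/82992)*sqrt(114).


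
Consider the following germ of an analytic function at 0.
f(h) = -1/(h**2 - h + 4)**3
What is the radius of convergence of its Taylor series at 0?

The radius of convergence is 2.

Denominator factor (h**2 - h + 4)^3: discriminant -15, complex-conjugate roots (1/2) + ((1/2)*sqrt(15))*i and (1/2) - ((1/2)*sqrt(15))*i; poles of order 3, moduli 2 and 2.
The radius of convergence is the smallest modulus among the singular points: 2.


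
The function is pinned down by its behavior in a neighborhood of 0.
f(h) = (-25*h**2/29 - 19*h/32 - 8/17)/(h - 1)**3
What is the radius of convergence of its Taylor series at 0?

Denominator factor (h - 1)^3: pole of order 3 at 1, modulus 1.
The radius of convergence is the smallest modulus among the singular points: 1.

The radius of convergence is 1.


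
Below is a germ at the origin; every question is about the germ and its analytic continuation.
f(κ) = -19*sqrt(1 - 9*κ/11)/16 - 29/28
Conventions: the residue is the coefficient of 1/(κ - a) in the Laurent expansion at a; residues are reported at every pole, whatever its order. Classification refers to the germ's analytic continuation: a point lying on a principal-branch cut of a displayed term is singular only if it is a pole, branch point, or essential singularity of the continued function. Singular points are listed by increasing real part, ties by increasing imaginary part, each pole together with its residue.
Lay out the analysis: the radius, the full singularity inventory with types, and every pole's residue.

Radius of convergence at 0: 11/9.
At 11/9: an algebraic (square-root) branch point.

Branch term (-19/16)*sqrt(1 - κ/(11/9)): its argument vanishes at κ = 11/9, a square-root branch point, modulus 11/9.
The radius of convergence is the smallest modulus among the singular points: 11/9.


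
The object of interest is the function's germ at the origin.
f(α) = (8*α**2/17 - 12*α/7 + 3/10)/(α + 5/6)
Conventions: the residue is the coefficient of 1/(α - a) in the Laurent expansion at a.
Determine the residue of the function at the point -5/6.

The residue is 22013/10710.

At the order-1 pole -5/6 set g(α) = (α - (-5/6))*f(α) = 8*α**2/17 - 12*α/7 + 3/10.
Simple pole: residue = g(a) at a = -5/6, which is 22013/10710.


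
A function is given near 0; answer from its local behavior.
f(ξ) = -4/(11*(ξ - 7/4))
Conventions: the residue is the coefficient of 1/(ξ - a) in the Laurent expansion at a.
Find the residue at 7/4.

The residue is -4/11.

At the order-1 pole 7/4 set g(ξ) = (ξ - (7/4))*f(ξ) = -4/11.
Simple pole: residue = g(a) at a = 7/4, which is -4/11.


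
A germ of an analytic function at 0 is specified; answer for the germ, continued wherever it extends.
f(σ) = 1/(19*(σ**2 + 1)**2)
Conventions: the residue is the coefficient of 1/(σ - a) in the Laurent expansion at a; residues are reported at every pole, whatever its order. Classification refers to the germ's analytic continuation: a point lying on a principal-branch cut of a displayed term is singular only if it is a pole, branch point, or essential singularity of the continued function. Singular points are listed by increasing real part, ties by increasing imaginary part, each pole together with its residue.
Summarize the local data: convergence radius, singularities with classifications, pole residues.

Denominator factor (σ**2 + 1)^2: discriminant -4, complex-conjugate roots (1)*i and -(1)*i; poles of order 2, moduli 1 and 1.
The radius of convergence is the smallest modulus among the singular points: 1.
The factor σ**2 + 1 splits as (σ - a)(σ - a') with a = -(1)*i, a' = (1)*i. At the order-2 pole a set g(σ) = (σ - a)^2*f(σ) = [1/19] / (σ - a')^2.
Order-2 pole: residue = g'(a); g'(-(1)*i) = (1/76)*i, so the residue is (1/76)*i.
The factor σ**2 + 1 splits as (σ - a)(σ - a') with a = (1)*i, a' = -(1)*i. At the order-2 pole a set g(σ) = (σ - a)^2*f(σ) = [1/19] / (σ - a')^2.
Order-2 pole: residue = g'(a); g'((1)*i) = -(1/76)*i, so the residue is -(1/76)*i.
List the singular points by increasing real part (a conjugate pair: the negative imaginary part first).

Radius of convergence at 0: 1.
At -(1)*i: a pole of order 2; residue (1/76)*i.
At (1)*i: a pole of order 2; residue -(1/76)*i.


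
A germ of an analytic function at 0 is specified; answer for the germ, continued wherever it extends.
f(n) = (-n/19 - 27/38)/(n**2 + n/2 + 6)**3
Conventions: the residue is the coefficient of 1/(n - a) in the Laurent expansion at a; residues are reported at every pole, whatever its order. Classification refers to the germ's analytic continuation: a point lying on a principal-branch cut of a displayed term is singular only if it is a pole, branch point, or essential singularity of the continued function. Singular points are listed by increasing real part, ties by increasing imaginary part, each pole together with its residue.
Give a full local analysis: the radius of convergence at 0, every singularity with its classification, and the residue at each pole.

Radius of convergence at 0: sqrt(6).
At (-1/4) - ((1/4)*sqrt(95))*i: a pole of order 3; residue -((2544/16290125)*sqrt(95))*i.
At (-1/4) + ((1/4)*sqrt(95))*i: a pole of order 3; residue ((2544/16290125)*sqrt(95))*i.


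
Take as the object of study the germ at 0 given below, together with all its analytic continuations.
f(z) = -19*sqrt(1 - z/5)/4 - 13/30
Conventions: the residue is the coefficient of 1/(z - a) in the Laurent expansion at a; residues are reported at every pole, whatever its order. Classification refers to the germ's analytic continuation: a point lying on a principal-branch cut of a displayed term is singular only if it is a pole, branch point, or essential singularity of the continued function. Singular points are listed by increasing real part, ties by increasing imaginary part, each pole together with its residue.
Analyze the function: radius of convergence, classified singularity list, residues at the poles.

Branch term (-19/4)*sqrt(1 - z/(5)): its argument vanishes at z = 5, a square-root branch point, modulus 5.
The radius of convergence is the smallest modulus among the singular points: 5.

Radius of convergence at 0: 5.
At 5: an algebraic (square-root) branch point.


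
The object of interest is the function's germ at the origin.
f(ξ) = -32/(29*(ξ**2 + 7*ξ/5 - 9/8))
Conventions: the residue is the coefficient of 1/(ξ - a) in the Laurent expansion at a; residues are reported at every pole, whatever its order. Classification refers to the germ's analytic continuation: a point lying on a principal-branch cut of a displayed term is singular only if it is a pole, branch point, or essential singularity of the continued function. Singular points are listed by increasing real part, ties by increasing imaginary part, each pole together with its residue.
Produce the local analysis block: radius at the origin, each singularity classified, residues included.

Radius of convergence at 0: -7/10 + (1/20)*sqrt(646).
At -7/10 - (1/20)*sqrt(646): a pole of order 1; residue (160/9367)*sqrt(646).
At -7/10 + (1/20)*sqrt(646): a pole of order 1; residue -(160/9367)*sqrt(646).

Denominator factor (ξ**2 + 7*ξ/5 - 9/8): discriminant 323/50, real irrational roots -7/10 + (1/20)*sqrt(646) and -7/10 - (1/20)*sqrt(646); poles of order 1, moduli -7/10 + (1/20)*sqrt(646) and 7/10 + (1/20)*sqrt(646).
The radius of convergence is the smallest modulus among the singular points: -7/10 + (1/20)*sqrt(646).
The factor ξ**2 + 7*ξ/5 - 9/8 splits as (ξ - a)(ξ - a') with a = -7/10 - (1/20)*sqrt(646), a' = -7/10 + (1/20)*sqrt(646). At the order-1 pole a set g(ξ) = (ξ - a)*f(ξ) = [-32/29] / (ξ - a').
Simple pole: residue = g(a) at a = -7/10 - (1/20)*sqrt(646), which is (160/9367)*sqrt(646).
The factor ξ**2 + 7*ξ/5 - 9/8 splits as (ξ - a)(ξ - a') with a = -7/10 + (1/20)*sqrt(646), a' = -7/10 - (1/20)*sqrt(646). At the order-1 pole a set g(ξ) = (ξ - a)*f(ξ) = [-32/29] / (ξ - a').
Simple pole: residue = g(a) at a = -7/10 + (1/20)*sqrt(646), which is -(160/9367)*sqrt(646).
List the singular points by increasing real part (a conjugate pair: the negative imaginary part first).


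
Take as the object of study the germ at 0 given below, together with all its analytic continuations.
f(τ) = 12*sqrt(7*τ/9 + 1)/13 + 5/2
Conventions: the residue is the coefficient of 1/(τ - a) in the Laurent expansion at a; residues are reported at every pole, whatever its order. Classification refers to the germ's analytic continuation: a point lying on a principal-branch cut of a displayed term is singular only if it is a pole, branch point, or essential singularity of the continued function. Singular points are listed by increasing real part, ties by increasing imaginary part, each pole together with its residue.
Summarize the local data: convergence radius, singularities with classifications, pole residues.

Radius of convergence at 0: 9/7.
At -9/7: an algebraic (square-root) branch point.

Branch term (12/13)*sqrt(1 - τ/(-9/7)): its argument vanishes at τ = -9/7, a square-root branch point, modulus 9/7.
The radius of convergence is the smallest modulus among the singular points: 9/7.


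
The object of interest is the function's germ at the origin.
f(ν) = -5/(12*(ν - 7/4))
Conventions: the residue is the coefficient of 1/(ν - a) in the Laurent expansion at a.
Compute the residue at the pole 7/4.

The residue is -5/12.

At the order-1 pole 7/4 set g(ν) = (ν - (7/4))*f(ν) = -5/12.
Simple pole: residue = g(a) at a = 7/4, which is -5/12.


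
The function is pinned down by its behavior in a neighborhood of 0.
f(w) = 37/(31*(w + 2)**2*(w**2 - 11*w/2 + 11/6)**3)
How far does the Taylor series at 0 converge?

Denominator factor (w + 2)^2: pole of order 2 at -2, modulus 2.
Denominator factor (w**2 - 11*w/2 + 11/6)^3: discriminant 275/12, real irrational roots 11/4 + (5/12)*sqrt(33) and 11/4 - (5/12)*sqrt(33); poles of order 3, moduli 11/4 + (5/12)*sqrt(33) and 11/4 - (5/12)*sqrt(33).
The radius of convergence is the smallest modulus among the singular points: 11/4 - (5/12)*sqrt(33).

The radius of convergence is 11/4 - (5/12)*sqrt(33).


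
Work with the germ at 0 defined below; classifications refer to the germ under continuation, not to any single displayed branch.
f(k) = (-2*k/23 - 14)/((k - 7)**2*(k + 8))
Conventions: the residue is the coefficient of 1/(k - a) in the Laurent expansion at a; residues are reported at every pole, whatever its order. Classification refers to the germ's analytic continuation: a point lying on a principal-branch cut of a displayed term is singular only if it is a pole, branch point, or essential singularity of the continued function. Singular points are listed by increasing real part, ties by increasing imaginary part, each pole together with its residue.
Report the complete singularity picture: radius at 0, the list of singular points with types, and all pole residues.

Radius of convergence at 0: 7.
At -8: a pole of order 1; residue -34/575.
At 7: a pole of order 2; residue 34/575.

Denominator factor (k + 8): pole of order 1 at -8, modulus 8.
Denominator factor (k - 7)^2: pole of order 2 at 7, modulus 7.
The radius of convergence is the smallest modulus among the singular points: 7.
At the order-1 pole -8 set g(k) = (k - (-8))*f(k) = (-2*k/23 - 14)/(k - 7)**2.
Simple pole: residue = g(a) at a = -8, which is -34/575.
At the order-2 pole 7 set g(k) = (k - (7))^2*f(k) = (-2*k/23 - 14)/(k + 8).
Order-2 pole: residue = g'(a); g'(7) = 34/575, so the residue is 34/575.
List the singular points by increasing real part (a conjugate pair: the negative imaginary part first).


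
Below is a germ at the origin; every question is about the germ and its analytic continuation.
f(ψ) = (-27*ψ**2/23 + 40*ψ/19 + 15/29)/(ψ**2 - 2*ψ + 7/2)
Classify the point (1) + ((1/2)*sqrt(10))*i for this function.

The point is a pole of order 1.

The denominator factor ψ**2 - 2*ψ + 7/2 vanishes at (1) + ((1/2)*sqrt(10))*i and appears to the power 1; the numerator there equals (111101/25346) - ((53/437)*sqrt(10))*i, nonzero, and no other factor vanishes.
Hence a pole whose order is the multiplicity, 1.


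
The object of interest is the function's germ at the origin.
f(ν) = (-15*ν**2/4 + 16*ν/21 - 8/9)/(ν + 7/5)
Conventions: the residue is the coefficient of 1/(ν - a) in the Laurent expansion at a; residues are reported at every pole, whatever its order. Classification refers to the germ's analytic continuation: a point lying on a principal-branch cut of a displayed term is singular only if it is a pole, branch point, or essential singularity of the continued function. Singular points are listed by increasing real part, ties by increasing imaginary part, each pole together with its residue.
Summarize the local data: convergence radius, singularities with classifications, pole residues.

Radius of convergence at 0: 7/5.
At -7/5: a pole of order 1; residue -335/36.

Denominator factor (ν + 7/5): pole of order 1 at -7/5, modulus 7/5.
The radius of convergence is the smallest modulus among the singular points: 7/5.
At the order-1 pole -7/5 set g(ν) = (ν - (-7/5))*f(ν) = -15*ν**2/4 + 16*ν/21 - 8/9.
Simple pole: residue = g(a) at a = -7/5, which is -335/36.


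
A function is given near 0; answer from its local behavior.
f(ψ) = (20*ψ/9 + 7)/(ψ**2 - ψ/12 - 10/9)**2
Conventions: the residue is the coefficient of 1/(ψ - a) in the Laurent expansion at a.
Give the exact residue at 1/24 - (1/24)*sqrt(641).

The factor ψ**2 - ψ/12 - 10/9 splits as (ψ - a)(ψ - a') with a = 1/24 - (1/24)*sqrt(641), a' = 1/24 + (1/24)*sqrt(641). At the order-2 pole a set g(ψ) = (ψ - a)^2*f(ψ) = [20*ψ/9 + 7] / (ψ - a')^2.
Order-2 pole: residue = g'(a); g'(1/24 - (1/24)*sqrt(641)) = (24512/410881)*sqrt(641), so the residue is (24512/410881)*sqrt(641).

The residue is (24512/410881)*sqrt(641).


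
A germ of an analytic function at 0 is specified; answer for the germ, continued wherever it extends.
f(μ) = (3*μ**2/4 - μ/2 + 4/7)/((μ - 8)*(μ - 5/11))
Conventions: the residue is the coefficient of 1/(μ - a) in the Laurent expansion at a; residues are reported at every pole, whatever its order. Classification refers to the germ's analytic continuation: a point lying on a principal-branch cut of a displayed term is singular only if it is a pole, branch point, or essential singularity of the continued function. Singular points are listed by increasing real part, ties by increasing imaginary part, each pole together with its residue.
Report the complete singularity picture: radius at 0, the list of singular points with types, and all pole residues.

Denominator factor (μ - 8): pole of order 1 at 8, modulus 8.
Denominator factor (μ - 5/11): pole of order 1 at 5/11, modulus 5/11.
The radius of convergence is the smallest modulus among the singular points: 5/11.
At the order-1 pole 5/11 set g(μ) = (μ - (5/11))*f(μ) = (3*μ**2/4 - μ/2 + 4/7)/(μ - 8).
Simple pole: residue = g(a) at a = 5/11, which is -1691/25564.
At the order-1 pole 8 set g(μ) = (μ - (8))*f(μ) = (3*μ**2/4 - μ/2 + 4/7)/(μ - 5/11).
Simple pole: residue = g(a) at a = 8, which is 3432/581.
List the singular points by increasing real part (a conjugate pair: the negative imaginary part first).

Radius of convergence at 0: 5/11.
At 5/11: a pole of order 1; residue -1691/25564.
At 8: a pole of order 1; residue 3432/581.


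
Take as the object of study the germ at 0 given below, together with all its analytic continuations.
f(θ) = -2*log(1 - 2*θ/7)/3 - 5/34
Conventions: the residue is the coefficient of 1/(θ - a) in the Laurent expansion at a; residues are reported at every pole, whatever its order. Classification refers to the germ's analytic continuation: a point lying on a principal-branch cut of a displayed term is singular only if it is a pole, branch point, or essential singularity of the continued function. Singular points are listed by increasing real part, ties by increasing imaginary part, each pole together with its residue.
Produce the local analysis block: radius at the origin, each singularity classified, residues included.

Radius of convergence at 0: 7/2.
At 7/2: a logarithmic branch point.

Branch term (-2/3)*log(1 - θ/(7/2)): its argument vanishes at θ = 7/2, a logarithmic branch point, modulus 7/2.
The radius of convergence is the smallest modulus among the singular points: 7/2.


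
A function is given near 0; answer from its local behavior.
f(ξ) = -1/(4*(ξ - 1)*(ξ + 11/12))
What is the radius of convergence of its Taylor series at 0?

Denominator factor (ξ + 11/12): pole of order 1 at -11/12, modulus 11/12.
Denominator factor (ξ - 1): pole of order 1 at 1, modulus 1.
The radius of convergence is the smallest modulus among the singular points: 11/12.

The radius of convergence is 11/12.


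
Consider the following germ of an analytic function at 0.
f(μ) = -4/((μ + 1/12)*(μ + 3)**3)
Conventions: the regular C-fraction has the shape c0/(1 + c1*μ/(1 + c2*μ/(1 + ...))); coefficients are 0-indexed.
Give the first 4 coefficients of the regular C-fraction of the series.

Taylor coefficients (expand at 0): a_0 = -16/9, a_1 = 208/9, a_2 = -7520/27, a_3 = 812320/243.
c0 = a_0 = -16/9. Peel one level at a time: if S = 1 + c*μ/S' with S'(0) = 1, then c is the μ-coefficient of S and S' = c*μ/(S - 1).
S_1 = c0/f = 1 + (13)*μ + (37/3)*μ^2 + ...; c1 = 13.
S_2 = c1*μ/(S_1 - 1) = 1 + (-37/39)*μ + (2690/4563)*μ^2 + ...; c2 = -37/39.
S_3 = c2*μ/(S_2 - 1) = 1 + (2690/4329)*μ + ...; c3 = 2690/4329.

The regular C-fraction coefficients are [-16/9, 13, -37/39, 2690/4329].


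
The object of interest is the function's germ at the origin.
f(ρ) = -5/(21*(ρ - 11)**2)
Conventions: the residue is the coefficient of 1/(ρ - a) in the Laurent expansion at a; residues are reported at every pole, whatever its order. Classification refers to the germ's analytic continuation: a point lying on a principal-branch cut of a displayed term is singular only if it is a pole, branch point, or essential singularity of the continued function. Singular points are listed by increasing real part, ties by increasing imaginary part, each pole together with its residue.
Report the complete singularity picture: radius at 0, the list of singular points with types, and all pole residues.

Denominator factor (ρ - 11)^2: pole of order 2 at 11, modulus 11.
The radius of convergence is the smallest modulus among the singular points: 11.
At the order-2 pole 11 set g(ρ) = (ρ - (11))^2*f(ρ) = -5/21.
Order-2 pole: residue = g'(a); g'(11) = 0, so the residue is 0.

Radius of convergence at 0: 11.
At 11: a pole of order 2; residue 0.


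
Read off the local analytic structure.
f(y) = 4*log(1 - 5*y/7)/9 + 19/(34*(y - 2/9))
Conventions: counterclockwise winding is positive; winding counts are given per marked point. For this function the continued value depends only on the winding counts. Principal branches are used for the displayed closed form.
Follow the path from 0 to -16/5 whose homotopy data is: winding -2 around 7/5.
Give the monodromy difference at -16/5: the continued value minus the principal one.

The rational part is single-valued and drops out of the difference; each branch term changes only by its own monodromy.
(4/9)*log(1 - y/(7/5)): each positive loop around 7/5 adds 2*pi*i to the log, so winding -2 contributes (4/9)*(-2)*2*pi*i = -(16/9)*pi*i.
Summing the contributions at y = -16/5 gives -(16/9)*pi*i.

Continued minus principal equals -(16/9)*pi*i.


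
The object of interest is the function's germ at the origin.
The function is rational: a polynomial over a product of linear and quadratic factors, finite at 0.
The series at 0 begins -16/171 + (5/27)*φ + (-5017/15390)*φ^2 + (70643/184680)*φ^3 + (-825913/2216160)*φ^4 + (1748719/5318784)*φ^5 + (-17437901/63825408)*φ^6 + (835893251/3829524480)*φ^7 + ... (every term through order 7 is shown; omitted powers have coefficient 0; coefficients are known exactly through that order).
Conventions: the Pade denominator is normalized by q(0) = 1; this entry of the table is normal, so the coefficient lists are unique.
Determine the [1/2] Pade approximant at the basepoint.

Taylor coefficients needed (read off): a_0 = -16/171, a_1 = 5/27, a_2 = -5017/15390, a_3 = 70643/184680.
Write the denominator as Q(φ) = 1 + q1*φ + q2*φ^2. Requiring Q*f - P = O(φ^4) with deg P <= 1 kills the coefficients of φ^2..φ^3 in Q*f:
  φ^2: a_2 + q1*a_1 + q2*a_0 = 0, i.e. -5017/15390 + (5/27)*q1 + (-16/171)*q2 = 0.
  φ^3: a_3 + q1*a_2 + q2*a_1 = 0, i.e. 70643/184680 + (-5017/15390)*q1 + (5/27)*q2 = 0.
Solving this linear system: q1 = 64681/9978, q2 = 1865017/199560.
The numerator is Q*f truncated at degree 1: P0 = a_0 = -16/171; P1 = a_1 + q1*a_0 = -119821/284373.

The Pade approximant has numerator coefficients [-16/171, -119821/284373]; denominator coefficients [1, 64681/9978, 1865017/199560].


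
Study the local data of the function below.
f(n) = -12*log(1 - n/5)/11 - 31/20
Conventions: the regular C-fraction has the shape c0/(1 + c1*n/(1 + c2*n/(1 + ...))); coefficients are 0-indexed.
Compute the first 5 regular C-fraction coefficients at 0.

The regular C-fraction coefficients are [-31/20, 48/341, -821/3410, -341/24630, -1061/12315].

Taylor coefficients (expand at 0): a_0 = -31/20, a_1 = 12/55, a_2 = 6/275, a_3 = 4/1375, a_4 = 3/6875.
c0 = a_0 = -31/20. Peel one level at a time: if S = 1 + c*n/S' with S'(0) = 1, then c is the n-coefficient of S and S' = c*n/(S - 1).
S_1 = c0/f = 1 + (48/341)*n + (19704/581405)*n^2 + ...; c1 = 48/341.
S_2 = c1*n/(S_1 - 1) = 1 + (-821/3410)*n + (-1/300)*n^2 + ...; c2 = -821/3410.
S_3 = c2*n/(S_2 - 1) = 1 + (-341/24630)*n + (-361801/303318450)*n^2 + ...; c3 = -341/24630.
S_4 = c3*n/(S_3 - 1) = 1 + (-1061/12315)*n + ...; c4 = -1061/12315.


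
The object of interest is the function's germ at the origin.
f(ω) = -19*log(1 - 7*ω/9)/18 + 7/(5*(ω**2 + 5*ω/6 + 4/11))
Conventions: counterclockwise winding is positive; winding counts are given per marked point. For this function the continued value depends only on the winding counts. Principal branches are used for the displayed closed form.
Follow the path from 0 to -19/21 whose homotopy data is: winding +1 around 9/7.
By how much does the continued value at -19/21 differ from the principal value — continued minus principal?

Continued minus principal equals -(19/9)*pi*i.

The rational part is single-valued and drops out of the difference; each branch term changes only by its own monodromy.
(-19/18)*log(1 - ω/(9/7)): each positive loop around 9/7 adds 2*pi*i to the log, so winding +1 contributes (-19/18)*(1)*2*pi*i = -(19/9)*pi*i.
Summing the contributions at ω = -19/21 gives -(19/9)*pi*i.


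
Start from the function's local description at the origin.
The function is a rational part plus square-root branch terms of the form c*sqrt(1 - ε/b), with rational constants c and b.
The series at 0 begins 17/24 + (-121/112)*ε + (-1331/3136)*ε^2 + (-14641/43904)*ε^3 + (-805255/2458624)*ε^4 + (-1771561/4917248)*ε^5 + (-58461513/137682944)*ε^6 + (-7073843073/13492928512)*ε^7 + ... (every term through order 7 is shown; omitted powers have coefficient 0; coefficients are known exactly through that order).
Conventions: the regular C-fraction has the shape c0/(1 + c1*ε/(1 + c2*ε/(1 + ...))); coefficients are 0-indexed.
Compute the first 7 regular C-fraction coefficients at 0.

The regular C-fraction coefficients are [17/24, 363/238, -913/476, -187/2324, -1639/2324, -913/4172, -2365/4172].

Taylor coefficients (read off): a_0 = 17/24, a_1 = -121/112, a_2 = -1331/3136, a_3 = -14641/43904, a_4 = -805255/2458624, a_5 = -1771561/4917248, a_6 = -58461513/137682944.
c0 = a_0 = 17/24. Peel one level at a time: if S = 1 + c*ε/S' with S'(0) = 1, then c is the ε-coefficient of S and S' = c*ε/(S - 1).
S_1 = c0/f = 1 + (363/238)*ε + (331419/113288)*ε^2 + ...; c1 = 363/238.
S_2 = c1*ε/(S_1 - 1) = 1 + (-913/476)*ε + (-121/784)*ε^2 + ...; c2 = -913/476.
S_3 = c2*ε/(S_2 - 1) = 1 + (-187/2324)*ε + (-306493/5400976)*ε^2 + ...; c3 = -187/2324.
S_4 = c3*ε/(S_3 - 1) = 1 + (-1639/2324)*ε + (-121/784)*ε^2 + ...; c4 = -1639/2324.
S_5 = c4*ε/(S_4 - 1) = 1 + (-913/4172)*ε + (-2159245/17405584)*ε^2 + ...; c5 = -913/4172.
S_6 = c5*ε/(S_5 - 1) = 1 + (-2365/4172)*ε + ...; c6 = -2365/4172.


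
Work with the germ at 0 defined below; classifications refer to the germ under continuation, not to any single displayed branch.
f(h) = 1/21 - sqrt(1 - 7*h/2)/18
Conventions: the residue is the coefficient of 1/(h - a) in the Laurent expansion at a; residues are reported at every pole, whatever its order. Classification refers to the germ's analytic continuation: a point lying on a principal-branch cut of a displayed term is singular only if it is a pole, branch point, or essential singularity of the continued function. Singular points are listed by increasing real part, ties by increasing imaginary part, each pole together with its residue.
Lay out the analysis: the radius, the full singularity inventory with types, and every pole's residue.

Branch term (-1/18)*sqrt(1 - h/(2/7)): its argument vanishes at h = 2/7, a square-root branch point, modulus 2/7.
The radius of convergence is the smallest modulus among the singular points: 2/7.

Radius of convergence at 0: 2/7.
At 2/7: an algebraic (square-root) branch point.


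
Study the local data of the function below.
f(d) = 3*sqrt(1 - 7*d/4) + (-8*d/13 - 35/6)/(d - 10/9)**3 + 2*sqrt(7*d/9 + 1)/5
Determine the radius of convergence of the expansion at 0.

The radius of convergence is 4/7.

Denominator factor (d - 10/9)^3: pole of order 3 at 10/9, modulus 10/9.
Branch term (2/5)*sqrt(1 - d/(-9/7)): its argument vanishes at d = -9/7, a square-root branch point, modulus 9/7.
Branch term (3)*sqrt(1 - d/(4/7)): its argument vanishes at d = 4/7, a square-root branch point, modulus 4/7.
The radius of convergence is the smallest modulus among the singular points: 4/7.


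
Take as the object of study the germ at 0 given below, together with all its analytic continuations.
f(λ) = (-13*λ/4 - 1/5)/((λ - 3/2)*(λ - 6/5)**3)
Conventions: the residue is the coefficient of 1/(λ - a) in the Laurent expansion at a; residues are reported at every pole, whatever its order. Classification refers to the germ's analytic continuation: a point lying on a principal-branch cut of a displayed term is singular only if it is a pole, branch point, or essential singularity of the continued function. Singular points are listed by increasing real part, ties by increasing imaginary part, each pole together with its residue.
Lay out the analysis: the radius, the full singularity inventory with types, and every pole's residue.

Radius of convergence at 0: 6/5.
At 6/5: a pole of order 3; residue 5075/27.
At 3/2: a pole of order 1; residue -5075/27.

Denominator factor (λ - 3/2): pole of order 1 at 3/2, modulus 3/2.
Denominator factor (λ - 6/5)^3: pole of order 3 at 6/5, modulus 6/5.
The radius of convergence is the smallest modulus among the singular points: 6/5.
At the order-3 pole 6/5 set g(λ) = (λ - (6/5))^3*f(λ) = (-13*λ/4 - 1/5)/(λ - 3/2).
Order-3 pole: residue = g''(a)/2; g''(6/5) = 10150/27, so the residue is 5075/27.
At the order-1 pole 3/2 set g(λ) = (λ - (3/2))*f(λ) = (-13*λ/4 - 1/5)/(λ - 6/5)**3.
Simple pole: residue = g(a) at a = 3/2, which is -5075/27.
List the singular points by increasing real part (a conjugate pair: the negative imaginary part first).
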